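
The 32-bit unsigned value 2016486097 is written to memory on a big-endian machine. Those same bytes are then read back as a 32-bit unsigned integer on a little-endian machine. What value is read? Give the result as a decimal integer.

2016486097 in 32-bit hexadecimal is 0x783122D1.
Stored big-endian, the bytes at ascending addresses are 78 31 22 D1.
Read back as little-endian, the first byte is least significant, giving 0xD1223178.
0xD1223178 = 3508679032.

3508679032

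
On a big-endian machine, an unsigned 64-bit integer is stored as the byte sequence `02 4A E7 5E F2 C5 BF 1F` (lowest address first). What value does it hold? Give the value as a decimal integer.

Big-endian: lowest address holds the most-significant byte.
The bytes are already most-significant first: 0x024AE75EF2C5BF1F.
0x024AE75EF2C5BF1F = 165198731338432287.

165198731338432287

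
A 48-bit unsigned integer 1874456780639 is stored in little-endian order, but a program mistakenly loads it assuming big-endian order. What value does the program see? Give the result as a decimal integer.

105137920979969

1874456780639 in 48-bit hexadecimal is 0x01B46E549F5F.
Stored little-endian, the bytes at ascending addresses are 5F 9F 54 6E B4 01.
Read back as big-endian, the last byte is least significant, giving 0x5F9F546EB401.
0x5F9F546EB401 = 105137920979969.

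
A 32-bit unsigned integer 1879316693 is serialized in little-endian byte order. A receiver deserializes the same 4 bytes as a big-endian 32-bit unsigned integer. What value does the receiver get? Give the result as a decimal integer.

3575121008

1879316693 in 32-bit hexadecimal is 0x700418D5.
Stored little-endian, the bytes at ascending addresses are D5 18 04 70.
Read back as big-endian, the last byte is least significant, giving 0xD5180470.
0xD5180470 = 3575121008.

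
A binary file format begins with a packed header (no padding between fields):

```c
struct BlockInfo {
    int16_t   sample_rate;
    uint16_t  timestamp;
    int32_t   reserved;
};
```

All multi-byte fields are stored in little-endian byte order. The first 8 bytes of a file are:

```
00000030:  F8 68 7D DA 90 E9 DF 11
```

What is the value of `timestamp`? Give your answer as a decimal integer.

`timestamp` follows `sample_rate` (2 bytes), so it starts at byte offset 2 and occupies 2 bytes.
Bytes at offsets 2..3: 7D DA.
Little-endian: lowest address holds the least-significant byte.
Reassemble most-significant byte first: DA 7D → 0xDA7D.
0xDA7D = 55933.

55933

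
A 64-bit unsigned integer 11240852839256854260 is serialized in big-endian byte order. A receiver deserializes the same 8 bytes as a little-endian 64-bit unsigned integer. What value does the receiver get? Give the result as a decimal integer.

11240852839256854260 in 64-bit hexadecimal is 0x9BFF8819C8588EF4.
Stored big-endian, the bytes at ascending addresses are 9B FF 88 19 C8 58 8E F4.
Read back as little-endian, the first byte is least significant, giving 0xF48E58C81988FF9B.
0xF48E58C81988FF9B = 17622120008392441755.

17622120008392441755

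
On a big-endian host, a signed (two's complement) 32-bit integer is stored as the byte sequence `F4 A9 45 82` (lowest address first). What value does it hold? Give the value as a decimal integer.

Big-endian stores the most-significant byte at the lowest address.
The bytes are already most-significant first: 0xF4A94582.
Top bit is set, so as a signed 32-bit value this is 0xF4A94582 − 2^32 = -190233214.

-190233214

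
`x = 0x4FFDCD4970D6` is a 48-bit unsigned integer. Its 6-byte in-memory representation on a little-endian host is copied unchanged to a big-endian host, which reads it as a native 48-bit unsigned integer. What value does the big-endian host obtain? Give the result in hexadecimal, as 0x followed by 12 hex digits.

Stored little-endian, the bytes at ascending addresses are D6 70 49 CD FD 4F.
Read back as big-endian, the last byte is least significant, giving 0xD67049CDFD4F.

0xD67049CDFD4F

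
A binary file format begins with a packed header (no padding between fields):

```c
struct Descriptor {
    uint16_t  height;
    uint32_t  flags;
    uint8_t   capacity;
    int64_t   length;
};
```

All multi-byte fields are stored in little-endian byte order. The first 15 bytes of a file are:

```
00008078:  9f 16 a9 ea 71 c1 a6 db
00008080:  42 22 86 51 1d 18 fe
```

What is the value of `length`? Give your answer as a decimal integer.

`length` follows `height` (2 B), `flags` (4 B), `capacity` (1 B), so it starts at offset 2 + 4 + 1 = 7 and occupies 8 bytes.
Bytes at offsets 7..14: DB 42 22 86 51 1D 18 FE.
Little-endian: lowest address holds the least-significant byte.
Reassemble most-significant byte first: FE 18 1D 51 86 22 42 DB → 0xFE181D51862242DB.
Top bit is set, so as a signed 64-bit value this is 0xFE181D51862242DB − 2^64 = -137327552654851365.

-137327552654851365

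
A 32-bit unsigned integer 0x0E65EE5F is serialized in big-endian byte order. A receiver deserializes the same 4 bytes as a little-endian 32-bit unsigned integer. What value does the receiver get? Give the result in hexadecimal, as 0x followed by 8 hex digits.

Stored big-endian, the bytes at ascending addresses are 0E 65 EE 5F.
Read back as little-endian, the first byte is least significant, giving 0x5FEE650E.

0x5FEE650E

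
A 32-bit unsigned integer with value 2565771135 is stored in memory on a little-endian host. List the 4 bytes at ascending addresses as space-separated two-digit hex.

2565771135 in hexadecimal, padded to 32 bits, is 0x98EE8F7F.
Split into bytes (most-significant first): 98 EE 8F 7F.
Little-endian: lowest address holds the least-significant byte.
So at ascending addresses the bytes are 7F 8F EE 98.

7F 8F EE 98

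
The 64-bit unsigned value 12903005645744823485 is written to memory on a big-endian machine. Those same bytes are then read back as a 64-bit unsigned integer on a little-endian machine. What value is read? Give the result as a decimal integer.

13680944532402671795

12903005645744823485 in 64-bit hexadecimal is 0xB310AF45917ADCBD.
Stored big-endian, the bytes at ascending addresses are B3 10 AF 45 91 7A DC BD.
Read back as little-endian, the first byte is least significant, giving 0xBDDC7A9145AF10B3.
0xBDDC7A9145AF10B3 = 13680944532402671795.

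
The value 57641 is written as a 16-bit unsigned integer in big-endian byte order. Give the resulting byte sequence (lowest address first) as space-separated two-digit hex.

57641 in hexadecimal, padded to 16 bits, is 0xE129.
Split into bytes (most-significant first): E1 29.
Big-endian: lowest address holds the most-significant byte.
So the memory order matches the most-significant-first order: E1 29.

E1 29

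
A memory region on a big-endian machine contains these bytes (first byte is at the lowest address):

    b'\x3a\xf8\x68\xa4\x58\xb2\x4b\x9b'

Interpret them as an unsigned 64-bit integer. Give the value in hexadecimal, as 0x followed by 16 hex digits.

0x3AF868A458B24B9B

In big-endian order the high byte comes first in memory.
The bytes are already most-significant first: 0x3AF868A458B24B9B.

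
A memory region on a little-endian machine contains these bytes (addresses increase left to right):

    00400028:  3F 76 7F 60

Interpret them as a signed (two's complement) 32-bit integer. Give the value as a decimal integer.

1618966079

Little-endian stores the least-significant byte at the lowest address.
Reassemble most-significant byte first: 60 7F 76 3F → 0x607F763F.
0x607F763F = 1618966079.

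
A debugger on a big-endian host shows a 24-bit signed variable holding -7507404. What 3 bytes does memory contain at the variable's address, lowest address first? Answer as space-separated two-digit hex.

8D 72 34

Two's complement of -7507404 in 24 bits: 7507404 = 0x728DCC; invert → 0x8D7233; add 1 → 0x8D7234.
Split into bytes (most-significant first): 8D 72 34.
Big-endian: lowest address holds the most-significant byte.
So the memory order matches the most-significant-first order: 8D 72 34.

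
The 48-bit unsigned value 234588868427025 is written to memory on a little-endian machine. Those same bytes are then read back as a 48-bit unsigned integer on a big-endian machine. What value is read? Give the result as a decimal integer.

234588868427025 in 48-bit hexadecimal is 0xD55B7A2BBD11.
Stored little-endian, the bytes at ascending addresses are 11 BD 2B 7A 5B D5.
Read back as big-endian, the last byte is least significant, giving 0x11BD2B7A5BD5.
0x11BD2B7A5BD5 = 19504175930325.

19504175930325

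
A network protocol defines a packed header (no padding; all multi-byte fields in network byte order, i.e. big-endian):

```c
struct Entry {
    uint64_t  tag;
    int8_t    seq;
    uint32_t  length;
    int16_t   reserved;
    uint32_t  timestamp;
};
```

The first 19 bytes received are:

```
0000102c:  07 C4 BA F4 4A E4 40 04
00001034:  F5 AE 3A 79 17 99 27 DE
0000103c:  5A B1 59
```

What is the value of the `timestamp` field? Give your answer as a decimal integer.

`timestamp` follows `tag` (8 B), `seq` (1 B), `length` (4 B), `reserved` (2 B), so it starts at offset 8 + 1 + 4 + 2 = 15 and occupies 4 bytes.
Bytes at offsets 15..18: DE 5A B1 59.
Big-endian stores the most-significant byte at the lowest address.
The bytes are already most-significant first: 0xDE5AB159.
0xDE5AB159 = 3730485593.

3730485593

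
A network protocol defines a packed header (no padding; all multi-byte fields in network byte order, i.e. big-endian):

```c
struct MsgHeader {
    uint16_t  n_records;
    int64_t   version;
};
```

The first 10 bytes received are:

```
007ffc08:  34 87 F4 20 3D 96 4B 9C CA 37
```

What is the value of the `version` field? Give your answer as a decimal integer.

-855616213477438921

`version` follows `n_records` (2 bytes), so it starts at byte offset 2 and occupies 8 bytes.
Bytes at offsets 2..9: F4 20 3D 96 4B 9C CA 37.
Big-endian: lowest address holds the most-significant byte.
The bytes are already most-significant first: 0xF4203D964B9CCA37.
Top bit is set, so as a signed 64-bit value this is 0xF4203D964B9CCA37 − 2^64 = -855616213477438921.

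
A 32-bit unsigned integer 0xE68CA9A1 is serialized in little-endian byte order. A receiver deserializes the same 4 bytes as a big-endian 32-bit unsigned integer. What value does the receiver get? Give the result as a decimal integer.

2712243430

Stored little-endian, the bytes at ascending addresses are A1 A9 8C E6.
Read back as big-endian, the last byte is least significant, giving 0xA1A98CE6.
0xA1A98CE6 = 2712243430.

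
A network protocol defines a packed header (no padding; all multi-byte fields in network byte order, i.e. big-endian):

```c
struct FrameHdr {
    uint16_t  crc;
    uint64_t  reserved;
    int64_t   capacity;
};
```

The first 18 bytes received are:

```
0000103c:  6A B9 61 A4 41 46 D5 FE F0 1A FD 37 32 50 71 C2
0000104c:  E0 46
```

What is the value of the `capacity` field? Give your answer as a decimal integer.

`capacity` follows `crc` (2 B), `reserved` (8 B), so it starts at offset 2 + 8 = 10 and occupies 8 bytes.
Bytes at offsets 10..17: FD 37 32 50 71 C2 E0 46.
In big-endian order the high byte comes first in memory.
The bytes are already most-significant first: 0xFD37325071C2E046.
Top bit is set, so as a signed 64-bit value this is 0xFD37325071C2E046 − 2^64 = -200636337307328442.

-200636337307328442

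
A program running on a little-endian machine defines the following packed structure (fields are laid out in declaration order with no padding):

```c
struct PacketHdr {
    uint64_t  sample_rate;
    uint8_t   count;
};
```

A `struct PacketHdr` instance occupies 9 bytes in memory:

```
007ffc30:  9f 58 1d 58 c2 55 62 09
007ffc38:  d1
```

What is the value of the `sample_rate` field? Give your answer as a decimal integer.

676197187249330335

`sample_rate` is the first field, at byte offset 0, occupying 8 bytes.
Bytes at offsets 0..7: 9F 58 1D 58 C2 55 62 09.
Little-endian stores the least-significant byte at the lowest address.
Reassemble most-significant byte first: 09 62 55 C2 58 1D 58 9F → 0x096255C2581D589F.
0x096255C2581D589F = 676197187249330335.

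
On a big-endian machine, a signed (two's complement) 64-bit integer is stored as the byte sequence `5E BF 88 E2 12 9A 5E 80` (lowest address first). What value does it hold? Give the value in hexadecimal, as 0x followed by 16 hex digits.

0x5EBF88E2129A5E80

Big-endian: lowest address holds the most-significant byte.
The bytes are already most-significant first: 0x5EBF88E2129A5E80.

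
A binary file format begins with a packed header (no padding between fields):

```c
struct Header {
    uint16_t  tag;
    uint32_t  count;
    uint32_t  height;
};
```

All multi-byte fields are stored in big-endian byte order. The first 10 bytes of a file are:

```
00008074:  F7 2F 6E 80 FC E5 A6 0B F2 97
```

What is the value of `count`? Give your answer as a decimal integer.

1853947109

`count` follows `tag` (2 bytes), so it starts at byte offset 2 and occupies 4 bytes.
Bytes at offsets 2..5: 6E 80 FC E5.
In big-endian order the high byte comes first in memory.
The bytes are already most-significant first: 0x6E80FCE5.
0x6E80FCE5 = 1853947109.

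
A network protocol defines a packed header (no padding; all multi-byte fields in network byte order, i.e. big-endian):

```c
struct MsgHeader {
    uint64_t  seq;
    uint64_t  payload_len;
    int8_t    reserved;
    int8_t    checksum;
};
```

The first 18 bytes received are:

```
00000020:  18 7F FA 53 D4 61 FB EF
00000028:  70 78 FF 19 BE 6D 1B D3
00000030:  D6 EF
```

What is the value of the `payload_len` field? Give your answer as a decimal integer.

8104508015487294419

`payload_len` follows `seq` (8 bytes), so it starts at byte offset 8 and occupies 8 bytes.
Bytes at offsets 8..15: 70 78 FF 19 BE 6D 1B D3.
In big-endian order the high byte comes first in memory.
The bytes are already most-significant first: 0x7078FF19BE6D1BD3.
0x7078FF19BE6D1BD3 = 8104508015487294419.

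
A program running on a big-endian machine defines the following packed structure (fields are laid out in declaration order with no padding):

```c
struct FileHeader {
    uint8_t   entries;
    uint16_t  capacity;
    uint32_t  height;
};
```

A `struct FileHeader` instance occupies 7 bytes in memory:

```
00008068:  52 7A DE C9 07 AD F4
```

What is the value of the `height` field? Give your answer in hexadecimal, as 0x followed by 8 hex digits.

`height` follows `entries` (1 B), `capacity` (2 B), so it starts at offset 1 + 2 = 3 and occupies 4 bytes.
Bytes at offsets 3..6: C9 07 AD F4.
Big-endian: lowest address holds the most-significant byte.
The bytes are already most-significant first: 0xC907ADF4.

0xC907ADF4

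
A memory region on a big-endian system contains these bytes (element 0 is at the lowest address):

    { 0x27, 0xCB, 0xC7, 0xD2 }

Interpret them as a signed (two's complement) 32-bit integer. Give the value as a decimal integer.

667666386

In big-endian order the high byte comes first in memory.
The bytes are already most-significant first: 0x27CBC7D2.
0x27CBC7D2 = 667666386.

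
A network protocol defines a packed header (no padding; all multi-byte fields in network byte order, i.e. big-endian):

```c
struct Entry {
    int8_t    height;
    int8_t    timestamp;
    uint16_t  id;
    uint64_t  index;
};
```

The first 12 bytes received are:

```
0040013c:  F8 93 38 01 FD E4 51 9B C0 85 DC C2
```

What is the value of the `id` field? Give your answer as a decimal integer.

14337

`id` follows `height` (1 B), `timestamp` (1 B), so it starts at offset 1 + 1 = 2 and occupies 2 bytes.
Bytes at offsets 2..3: 38 01.
Big-endian stores the most-significant byte at the lowest address.
The bytes are already most-significant first: 0x3801.
0x3801 = 14337.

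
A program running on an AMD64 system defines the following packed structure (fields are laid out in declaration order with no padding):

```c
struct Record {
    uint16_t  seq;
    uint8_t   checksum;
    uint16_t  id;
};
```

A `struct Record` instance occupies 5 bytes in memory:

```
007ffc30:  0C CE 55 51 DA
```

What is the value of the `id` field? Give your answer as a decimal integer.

`id` follows `seq` (2 B), `checksum` (1 B), so it starts at offset 2 + 1 = 3 and occupies 2 bytes.
Bytes at offsets 3..4: 51 DA.
Little-endian stores the least-significant byte at the lowest address.
Reassemble most-significant byte first: DA 51 → 0xDA51.
0xDA51 = 55889.

55889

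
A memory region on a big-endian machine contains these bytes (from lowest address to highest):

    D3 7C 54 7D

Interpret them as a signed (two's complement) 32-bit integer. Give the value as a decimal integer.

-746826627

In big-endian order the high byte comes first in memory.
The bytes are already most-significant first: 0xD37C547D.
Top bit is set, so as a signed 32-bit value this is 0xD37C547D − 2^32 = -746826627.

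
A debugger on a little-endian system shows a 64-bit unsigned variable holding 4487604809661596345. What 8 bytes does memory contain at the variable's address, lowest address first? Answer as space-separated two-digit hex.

B9 C2 36 4C CC 2C 47 3E

4487604809661596345 in hexadecimal, padded to 64 bits, is 0x3E472CCC4C36C2B9.
Split into bytes (most-significant first): 3E 47 2C CC 4C 36 C2 B9.
In little-endian order the low byte comes first in memory.
So at ascending addresses the bytes are B9 C2 36 4C CC 2C 47 3E.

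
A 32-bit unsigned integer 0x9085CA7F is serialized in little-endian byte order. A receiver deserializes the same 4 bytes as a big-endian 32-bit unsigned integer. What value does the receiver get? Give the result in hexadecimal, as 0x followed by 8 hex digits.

0x7FCA8590

Stored little-endian, the bytes at ascending addresses are 7F CA 85 90.
Read back as big-endian, the last byte is least significant, giving 0x7FCA8590.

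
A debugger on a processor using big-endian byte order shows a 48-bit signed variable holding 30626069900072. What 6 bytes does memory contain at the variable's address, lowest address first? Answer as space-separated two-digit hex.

1B DA B0 04 6B 28

30626069900072 in hexadecimal, padded to 48 bits, is 0x1BDAB0046B28.
Split into bytes (most-significant first): 1B DA B0 04 6B 28.
In big-endian order the high byte comes first in memory.
So the memory order matches the most-significant-first order: 1B DA B0 04 6B 28.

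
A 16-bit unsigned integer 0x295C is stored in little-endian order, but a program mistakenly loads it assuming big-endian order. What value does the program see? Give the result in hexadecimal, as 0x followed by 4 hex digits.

0x5C29

Stored little-endian, the bytes at ascending addresses are 5C 29.
Read back as big-endian, the last byte is least significant, giving 0x5C29.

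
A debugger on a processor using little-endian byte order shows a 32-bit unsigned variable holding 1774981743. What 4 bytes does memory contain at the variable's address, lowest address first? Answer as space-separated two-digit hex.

1774981743 in hexadecimal, padded to 32 bits, is 0x69CC126F.
Split into bytes (most-significant first): 69 CC 12 6F.
In little-endian order the low byte comes first in memory.
So at ascending addresses the bytes are 6F 12 CC 69.

6F 12 CC 69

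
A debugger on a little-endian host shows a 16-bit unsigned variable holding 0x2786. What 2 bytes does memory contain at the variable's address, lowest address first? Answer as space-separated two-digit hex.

86 27

Split into bytes (most-significant first): 27 86.
Little-endian stores the least-significant byte at the lowest address.
So at ascending addresses the bytes are 86 27.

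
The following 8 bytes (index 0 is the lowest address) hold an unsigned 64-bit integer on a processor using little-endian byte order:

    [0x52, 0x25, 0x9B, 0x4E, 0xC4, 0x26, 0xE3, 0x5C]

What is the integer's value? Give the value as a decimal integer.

6693236095776925010

In little-endian order the low byte comes first in memory.
Reassemble most-significant byte first: 5C E3 26 C4 4E 9B 25 52 → 0x5CE326C44E9B2552.
0x5CE326C44E9B2552 = 6693236095776925010.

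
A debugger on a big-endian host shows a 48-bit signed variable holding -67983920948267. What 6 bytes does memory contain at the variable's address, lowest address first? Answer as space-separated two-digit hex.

Two's complement of -67983920948267 in 48 bits: 67983920948267 = 0x3DD4BD75642B; invert → 0xC22B428A9BD4; add 1 → 0xC22B428A9BD5.
Split into bytes (most-significant first): C2 2B 42 8A 9B D5.
Big-endian: lowest address holds the most-significant byte.
So the memory order matches the most-significant-first order: C2 2B 42 8A 9B D5.

C2 2B 42 8A 9B D5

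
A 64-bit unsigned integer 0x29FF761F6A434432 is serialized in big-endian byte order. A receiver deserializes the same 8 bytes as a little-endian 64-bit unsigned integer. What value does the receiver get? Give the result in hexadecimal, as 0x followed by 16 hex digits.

Stored big-endian, the bytes at ascending addresses are 29 FF 76 1F 6A 43 44 32.
Read back as little-endian, the first byte is least significant, giving 0x3244436A1F76FF29.

0x3244436A1F76FF29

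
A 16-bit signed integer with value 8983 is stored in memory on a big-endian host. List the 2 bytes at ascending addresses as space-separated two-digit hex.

8983 in hexadecimal, padded to 16 bits, is 0x2317.
Split into bytes (most-significant first): 23 17.
Big-endian stores the most-significant byte at the lowest address.
So the memory order matches the most-significant-first order: 23 17.

23 17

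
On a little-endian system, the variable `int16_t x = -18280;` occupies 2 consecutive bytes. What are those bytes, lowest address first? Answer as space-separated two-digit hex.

Two's complement of -18280 in 16 bits: 18280 = 0x4768; invert → 0xB897; add 1 → 0xB898.
Split into bytes (most-significant first): B8 98.
Little-endian: lowest address holds the least-significant byte.
So at ascending addresses the bytes are 98 B8.

98 B8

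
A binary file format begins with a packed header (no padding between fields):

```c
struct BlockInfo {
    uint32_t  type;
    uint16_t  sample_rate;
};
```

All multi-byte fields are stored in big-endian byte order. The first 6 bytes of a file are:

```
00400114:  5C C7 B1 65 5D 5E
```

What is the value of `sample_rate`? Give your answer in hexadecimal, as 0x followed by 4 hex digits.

`sample_rate` follows `type` (4 bytes), so it starts at byte offset 4 and occupies 2 bytes.
Bytes at offsets 4..5: 5D 5E.
In big-endian order the high byte comes first in memory.
The bytes are already most-significant first: 0x5D5E.

0x5D5E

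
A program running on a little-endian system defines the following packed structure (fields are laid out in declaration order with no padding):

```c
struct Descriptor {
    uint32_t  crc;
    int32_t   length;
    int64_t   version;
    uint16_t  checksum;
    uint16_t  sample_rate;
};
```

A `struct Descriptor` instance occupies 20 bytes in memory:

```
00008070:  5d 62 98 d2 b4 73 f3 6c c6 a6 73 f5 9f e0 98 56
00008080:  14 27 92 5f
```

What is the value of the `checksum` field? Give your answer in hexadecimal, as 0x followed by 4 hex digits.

`checksum` follows `crc` (4 B), `length` (4 B), `version` (8 B), so it starts at offset 4 + 4 + 8 = 16 and occupies 2 bytes.
Bytes at offsets 16..17: 14 27.
Little-endian stores the least-significant byte at the lowest address.
Reassemble most-significant byte first: 27 14 → 0x2714.

0x2714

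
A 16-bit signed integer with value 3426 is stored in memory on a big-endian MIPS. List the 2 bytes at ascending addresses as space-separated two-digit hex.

3426 in hexadecimal, padded to 16 bits, is 0x0D62.
Split into bytes (most-significant first): 0D 62.
Big-endian: lowest address holds the most-significant byte.
So the memory order matches the most-significant-first order: 0D 62.

0D 62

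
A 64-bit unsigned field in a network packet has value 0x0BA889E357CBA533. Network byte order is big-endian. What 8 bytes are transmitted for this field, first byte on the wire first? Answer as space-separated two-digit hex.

0B A8 89 E3 57 CB A5 33

Split into bytes (most-significant first): 0B A8 89 E3 57 CB A5 33.
Big-endian stores the most-significant byte at the lowest address.
So the memory order matches the most-significant-first order: 0B A8 89 E3 57 CB A5 33.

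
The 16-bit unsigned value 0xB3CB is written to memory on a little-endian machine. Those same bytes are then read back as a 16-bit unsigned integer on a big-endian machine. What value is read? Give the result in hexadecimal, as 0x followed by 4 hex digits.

Stored little-endian, the bytes at ascending addresses are CB B3.
Read back as big-endian, the last byte is least significant, giving 0xCBB3.

0xCBB3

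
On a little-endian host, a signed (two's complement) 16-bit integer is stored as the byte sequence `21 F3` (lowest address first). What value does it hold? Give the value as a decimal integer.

-3295

In little-endian order the low byte comes first in memory.
Reassemble most-significant byte first: F3 21 → 0xF321.
Top bit is set, so as a signed 16-bit value this is 0xF321 − 2^16 = -3295.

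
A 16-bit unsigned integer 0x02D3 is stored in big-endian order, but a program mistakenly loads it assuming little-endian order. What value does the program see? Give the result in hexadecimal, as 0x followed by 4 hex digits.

0xD302

Stored big-endian, the bytes at ascending addresses are 02 D3.
Read back as little-endian, the first byte is least significant, giving 0xD302.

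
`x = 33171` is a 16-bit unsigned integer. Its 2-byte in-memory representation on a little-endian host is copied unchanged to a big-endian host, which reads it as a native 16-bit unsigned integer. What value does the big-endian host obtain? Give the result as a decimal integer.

37761

33171 in 16-bit hexadecimal is 0x8193.
Stored little-endian, the bytes at ascending addresses are 93 81.
Read back as big-endian, the last byte is least significant, giving 0x9381.
0x9381 = 37761.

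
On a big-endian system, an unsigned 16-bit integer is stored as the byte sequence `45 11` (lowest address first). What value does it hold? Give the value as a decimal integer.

Big-endian stores the most-significant byte at the lowest address.
The bytes are already most-significant first: 0x4511.
0x4511 = 17681.

17681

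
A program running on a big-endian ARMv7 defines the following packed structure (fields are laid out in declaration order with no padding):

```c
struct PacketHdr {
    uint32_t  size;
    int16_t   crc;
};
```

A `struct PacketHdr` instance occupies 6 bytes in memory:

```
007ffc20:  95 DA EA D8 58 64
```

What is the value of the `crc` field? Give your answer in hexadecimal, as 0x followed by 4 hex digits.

`crc` follows `size` (4 bytes), so it starts at byte offset 4 and occupies 2 bytes.
Bytes at offsets 4..5: 58 64.
Big-endian: lowest address holds the most-significant byte.
The bytes are already most-significant first: 0x5864.

0x5864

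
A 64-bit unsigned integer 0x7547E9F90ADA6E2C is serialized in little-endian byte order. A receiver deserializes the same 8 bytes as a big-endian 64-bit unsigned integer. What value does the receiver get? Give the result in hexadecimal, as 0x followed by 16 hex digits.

0x2C6EDA0AF9E94775

Stored little-endian, the bytes at ascending addresses are 2C 6E DA 0A F9 E9 47 75.
Read back as big-endian, the last byte is least significant, giving 0x2C6EDA0AF9E94775.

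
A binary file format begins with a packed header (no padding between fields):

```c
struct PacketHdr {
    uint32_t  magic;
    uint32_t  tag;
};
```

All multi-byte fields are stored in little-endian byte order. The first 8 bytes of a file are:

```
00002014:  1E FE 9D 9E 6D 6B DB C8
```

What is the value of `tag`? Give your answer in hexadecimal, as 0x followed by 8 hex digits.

0xC8DB6B6D

`tag` follows `magic` (4 bytes), so it starts at byte offset 4 and occupies 4 bytes.
Bytes at offsets 4..7: 6D 6B DB C8.
Little-endian stores the least-significant byte at the lowest address.
Reassemble most-significant byte first: C8 DB 6B 6D → 0xC8DB6B6D.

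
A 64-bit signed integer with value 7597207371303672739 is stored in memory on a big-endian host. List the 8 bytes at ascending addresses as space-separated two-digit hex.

7597207371303672739 in hexadecimal, padded to 64 bits, is 0x696EB3DA3B88DBA3.
Split into bytes (most-significant first): 69 6E B3 DA 3B 88 DB A3.
In big-endian order the high byte comes first in memory.
So the memory order matches the most-significant-first order: 69 6E B3 DA 3B 88 DB A3.

69 6E B3 DA 3B 88 DB A3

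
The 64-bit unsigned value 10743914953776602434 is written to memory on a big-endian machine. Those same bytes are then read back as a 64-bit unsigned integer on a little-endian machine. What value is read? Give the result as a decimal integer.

4800234725065955989

10743914953776602434 in 64-bit hexadecimal is 0x951A0DBA0CDC9D42.
Stored big-endian, the bytes at ascending addresses are 95 1A 0D BA 0C DC 9D 42.
Read back as little-endian, the first byte is least significant, giving 0x429DDC0CBA0D1A95.
0x429DDC0CBA0D1A95 = 4800234725065955989.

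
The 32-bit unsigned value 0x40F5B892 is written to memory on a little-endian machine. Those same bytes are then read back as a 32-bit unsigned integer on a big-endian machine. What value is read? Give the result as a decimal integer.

Stored little-endian, the bytes at ascending addresses are 92 B8 F5 40.
Read back as big-endian, the last byte is least significant, giving 0x92B8F540.
0x92B8F540 = 2461594944.

2461594944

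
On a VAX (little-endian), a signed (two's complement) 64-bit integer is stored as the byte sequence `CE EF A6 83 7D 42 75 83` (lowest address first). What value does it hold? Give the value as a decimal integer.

-8974193575618744370

Little-endian stores the least-significant byte at the lowest address.
Reassemble most-significant byte first: 83 75 42 7D 83 A6 EF CE → 0x8375427D83A6EFCE.
Top bit is set, so as a signed 64-bit value this is 0x8375427D83A6EFCE − 2^64 = -8974193575618744370.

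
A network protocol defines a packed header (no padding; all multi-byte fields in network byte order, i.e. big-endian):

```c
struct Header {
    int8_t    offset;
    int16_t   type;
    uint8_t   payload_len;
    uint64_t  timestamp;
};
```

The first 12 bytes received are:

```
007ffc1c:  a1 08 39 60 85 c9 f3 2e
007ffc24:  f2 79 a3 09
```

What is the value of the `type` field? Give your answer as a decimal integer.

`type` follows `offset` (1 byte), so it starts at byte offset 1 and occupies 2 bytes.
Bytes at offsets 1..2: 08 39.
In big-endian order the high byte comes first in memory.
The bytes are already most-significant first: 0x0839.
0x0839 = 2105.

2105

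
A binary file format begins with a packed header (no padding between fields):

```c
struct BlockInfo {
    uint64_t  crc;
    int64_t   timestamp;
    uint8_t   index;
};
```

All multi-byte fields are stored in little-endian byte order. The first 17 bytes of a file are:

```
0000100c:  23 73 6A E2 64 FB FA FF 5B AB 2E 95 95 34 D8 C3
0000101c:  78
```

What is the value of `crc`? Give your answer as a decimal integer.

`crc` is the first field, at byte offset 0, occupying 8 bytes.
Bytes at offsets 0..7: 23 73 6A E2 64 FB FA FF.
Little-endian stores the least-significant byte at the lowest address.
Reassemble most-significant byte first: FF FA FB 64 E2 6A 73 23 → 0xFFFAFB64E26A7323.
0xFFFAFB64E26A7323 = 18445331634563216163.

18445331634563216163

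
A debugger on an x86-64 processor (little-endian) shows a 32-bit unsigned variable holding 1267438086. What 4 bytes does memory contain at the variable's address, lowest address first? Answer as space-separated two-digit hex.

06 92 8B 4B

1267438086 in hexadecimal, padded to 32 bits, is 0x4B8B9206.
Split into bytes (most-significant first): 4B 8B 92 06.
Little-endian: lowest address holds the least-significant byte.
So at ascending addresses the bytes are 06 92 8B 4B.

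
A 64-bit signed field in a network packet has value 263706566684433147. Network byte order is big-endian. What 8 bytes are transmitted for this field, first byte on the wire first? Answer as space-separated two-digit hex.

263706566684433147 in hexadecimal, padded to 64 bits, is 0x03A8DFB9A829DAFB.
Split into bytes (most-significant first): 03 A8 DF B9 A8 29 DA FB.
In big-endian order the high byte comes first in memory.
So the memory order matches the most-significant-first order: 03 A8 DF B9 A8 29 DA FB.

03 A8 DF B9 A8 29 DA FB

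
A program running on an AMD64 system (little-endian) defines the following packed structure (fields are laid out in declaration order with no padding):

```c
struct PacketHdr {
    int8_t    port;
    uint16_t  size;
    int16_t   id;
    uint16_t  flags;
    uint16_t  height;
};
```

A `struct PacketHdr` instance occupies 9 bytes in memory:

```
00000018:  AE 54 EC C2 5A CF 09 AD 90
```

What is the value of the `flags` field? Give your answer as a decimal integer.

`flags` follows `port` (1 B), `size` (2 B), `id` (2 B), so it starts at offset 1 + 2 + 2 = 5 and occupies 2 bytes.
Bytes at offsets 5..6: CF 09.
In little-endian order the low byte comes first in memory.
Reassemble most-significant byte first: 09 CF → 0x09CF.
0x09CF = 2511.

2511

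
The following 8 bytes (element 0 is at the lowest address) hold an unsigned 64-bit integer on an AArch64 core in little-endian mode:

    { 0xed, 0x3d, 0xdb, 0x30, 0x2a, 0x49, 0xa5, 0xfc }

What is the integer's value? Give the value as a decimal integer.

18205037514272226797

Little-endian stores the least-significant byte at the lowest address.
Reassemble most-significant byte first: FC A5 49 2A 30 DB 3D ED → 0xFCA5492A30DB3DED.
0xFCA5492A30DB3DED = 18205037514272226797.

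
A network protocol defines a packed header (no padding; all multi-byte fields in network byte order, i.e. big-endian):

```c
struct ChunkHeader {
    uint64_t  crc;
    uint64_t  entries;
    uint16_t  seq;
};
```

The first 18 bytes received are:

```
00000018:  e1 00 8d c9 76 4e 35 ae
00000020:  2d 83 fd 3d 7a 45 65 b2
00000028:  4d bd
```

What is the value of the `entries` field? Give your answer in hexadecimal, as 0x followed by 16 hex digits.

`entries` follows `crc` (8 bytes), so it starts at byte offset 8 and occupies 8 bytes.
Bytes at offsets 8..15: 2D 83 FD 3D 7A 45 65 B2.
Big-endian: lowest address holds the most-significant byte.
The bytes are already most-significant first: 0x2D83FD3D7A4565B2.

0x2D83FD3D7A4565B2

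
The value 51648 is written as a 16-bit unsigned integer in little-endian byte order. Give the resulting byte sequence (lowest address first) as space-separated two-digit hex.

51648 in hexadecimal, padded to 16 bits, is 0xC9C0.
Split into bytes (most-significant first): C9 C0.
Little-endian stores the least-significant byte at the lowest address.
So at ascending addresses the bytes are C0 C9.

C0 C9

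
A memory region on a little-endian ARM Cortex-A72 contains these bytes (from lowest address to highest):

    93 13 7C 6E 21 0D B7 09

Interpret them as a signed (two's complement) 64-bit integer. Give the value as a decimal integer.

In little-endian order the low byte comes first in memory.
Reassemble most-significant byte first: 09 B7 0D 21 6E 7C 13 93 → 0x09B70D216E7C1393.
0x09B70D216E7C1393 = 700042704318108563.

700042704318108563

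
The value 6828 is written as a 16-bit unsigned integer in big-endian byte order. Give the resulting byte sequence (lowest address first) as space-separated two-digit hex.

1A AC

6828 in hexadecimal, padded to 16 bits, is 0x1AAC.
Split into bytes (most-significant first): 1A AC.
Big-endian stores the most-significant byte at the lowest address.
So the memory order matches the most-significant-first order: 1A AC.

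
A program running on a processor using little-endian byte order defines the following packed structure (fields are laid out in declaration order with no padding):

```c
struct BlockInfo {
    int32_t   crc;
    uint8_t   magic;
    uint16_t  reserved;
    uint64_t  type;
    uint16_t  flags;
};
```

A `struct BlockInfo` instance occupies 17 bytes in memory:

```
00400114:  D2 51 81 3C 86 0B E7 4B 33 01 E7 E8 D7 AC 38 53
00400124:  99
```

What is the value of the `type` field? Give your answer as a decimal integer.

4083876357426197323

`type` follows `crc` (4 B), `magic` (1 B), `reserved` (2 B), so it starts at offset 4 + 1 + 2 = 7 and occupies 8 bytes.
Bytes at offsets 7..14: 4B 33 01 E7 E8 D7 AC 38.
Little-endian stores the least-significant byte at the lowest address.
Reassemble most-significant byte first: 38 AC D7 E8 E7 01 33 4B → 0x38ACD7E8E701334B.
0x38ACD7E8E701334B = 4083876357426197323.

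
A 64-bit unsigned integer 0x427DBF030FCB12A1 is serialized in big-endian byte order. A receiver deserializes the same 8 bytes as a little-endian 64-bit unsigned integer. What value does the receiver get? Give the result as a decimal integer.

Stored big-endian, the bytes at ascending addresses are 42 7D BF 03 0F CB 12 A1.
Read back as little-endian, the first byte is least significant, giving 0xA112CB0F03BF7D42.
0xA112CB0F03BF7D42 = 11606562455035018562.

11606562455035018562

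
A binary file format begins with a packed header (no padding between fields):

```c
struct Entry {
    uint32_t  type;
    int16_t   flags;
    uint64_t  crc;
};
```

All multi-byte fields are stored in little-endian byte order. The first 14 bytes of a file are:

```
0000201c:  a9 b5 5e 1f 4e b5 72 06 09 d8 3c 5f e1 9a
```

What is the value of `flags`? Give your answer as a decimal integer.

-19122

`flags` follows `type` (4 bytes), so it starts at byte offset 4 and occupies 2 bytes.
Bytes at offsets 4..5: 4E B5.
Little-endian stores the least-significant byte at the lowest address.
Reassemble most-significant byte first: B5 4E → 0xB54E.
Top bit is set, so as a signed 16-bit value this is 0xB54E − 2^16 = -19122.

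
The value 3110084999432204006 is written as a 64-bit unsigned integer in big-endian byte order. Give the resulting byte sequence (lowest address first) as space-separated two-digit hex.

2B 29 3D D4 3C 6D 6E E6

3110084999432204006 in hexadecimal, padded to 64 bits, is 0x2B293DD43C6D6EE6.
Split into bytes (most-significant first): 2B 29 3D D4 3C 6D 6E E6.
Big-endian stores the most-significant byte at the lowest address.
So the memory order matches the most-significant-first order: 2B 29 3D D4 3C 6D 6E E6.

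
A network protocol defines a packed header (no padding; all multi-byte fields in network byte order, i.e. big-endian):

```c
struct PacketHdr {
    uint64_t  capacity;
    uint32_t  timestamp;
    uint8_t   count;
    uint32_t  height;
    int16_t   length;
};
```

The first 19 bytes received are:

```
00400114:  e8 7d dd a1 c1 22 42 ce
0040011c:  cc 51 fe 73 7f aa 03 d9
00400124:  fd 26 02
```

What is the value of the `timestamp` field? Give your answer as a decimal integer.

`timestamp` follows `capacity` (8 bytes), so it starts at byte offset 8 and occupies 4 bytes.
Bytes at offsets 8..11: CC 51 FE 73.
In big-endian order the high byte comes first in memory.
The bytes are already most-significant first: 0xCC51FE73.
0xCC51FE73 = 3427925619.

3427925619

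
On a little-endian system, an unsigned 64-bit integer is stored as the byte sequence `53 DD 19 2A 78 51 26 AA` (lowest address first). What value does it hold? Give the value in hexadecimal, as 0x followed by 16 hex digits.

0xAA2651782A19DD53

In little-endian order the low byte comes first in memory.
Reassemble most-significant byte first: AA 26 51 78 2A 19 DD 53 → 0xAA2651782A19DD53.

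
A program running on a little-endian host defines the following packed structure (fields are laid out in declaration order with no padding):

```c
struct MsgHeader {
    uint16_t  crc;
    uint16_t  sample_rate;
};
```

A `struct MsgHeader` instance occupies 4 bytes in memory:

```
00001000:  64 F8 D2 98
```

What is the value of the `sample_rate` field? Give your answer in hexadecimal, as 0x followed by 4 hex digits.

`sample_rate` follows `crc` (2 bytes), so it starts at byte offset 2 and occupies 2 bytes.
Bytes at offsets 2..3: D2 98.
In little-endian order the low byte comes first in memory.
Reassemble most-significant byte first: 98 D2 → 0x98D2.

0x98D2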